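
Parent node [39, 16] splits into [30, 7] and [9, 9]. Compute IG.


Parent = [39, 16], H_parent = 0.8699
H_left = 0.6998 (n=37), H_right = 1 (n=18)
H_children = (37/55)·0.6998 + (18/55)·1 = 0.798
IG = 0.8699 - 0.798 = 0.0719

0.0719


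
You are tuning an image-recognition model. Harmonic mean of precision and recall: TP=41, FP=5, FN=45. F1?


Precision = 41/46 = 0.8913
Recall = 41/86 = 0.4767
F1 = 2·P·R/(P+R) = 2·TP/(2·TP+FP+FN) = 82/(82+5+45) = 82/132 = 0.6212

0.6212


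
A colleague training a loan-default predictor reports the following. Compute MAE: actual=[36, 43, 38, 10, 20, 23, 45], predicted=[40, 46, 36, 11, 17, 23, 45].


Absolute errors: |36-40|=4, |43-46|=3, |38-36|=2, |10-11|=1, |20-17|=3, |23-23|=0, |45-45|=0
Sum = 13
MAE = 13/7 = 13/7

13/7


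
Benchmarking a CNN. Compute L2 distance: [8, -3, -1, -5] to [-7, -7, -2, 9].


d = √((8+ 7)² + (-3+ 7)² + (-1+ 2)² + (-5-9)²)
  = √(225 + 16 + 1 + 196)
  = √438 = 20.9284

20.9284


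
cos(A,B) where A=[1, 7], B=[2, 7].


A·B = 1·2 + 7·7 = 51
‖A‖ = √50 = 7.0711, ‖B‖ = √53 = 7.2801
cos = 51/(√50·√53) = 51/√2650 = 0.9907

0.9907


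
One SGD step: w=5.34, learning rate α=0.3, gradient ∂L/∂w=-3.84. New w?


w_new = w - α·∇
= 5.34 - 0.3·-3.84
= 5.34 + 1.152
= 6.492

6.492


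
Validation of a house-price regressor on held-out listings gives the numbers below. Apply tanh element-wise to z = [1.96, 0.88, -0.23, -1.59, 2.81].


tanh(1.96) = 0.9611
tanh(0.88) = 0.7064
tanh(-0.23) = -0.226
tanh(-1.59) = -0.9201
tanh(2.81) = 0.9928
result = [0.9611, 0.7064, -0.226, -0.9201, 0.9928]

[0.9611, 0.7064, -0.226, -0.9201, 0.9928]


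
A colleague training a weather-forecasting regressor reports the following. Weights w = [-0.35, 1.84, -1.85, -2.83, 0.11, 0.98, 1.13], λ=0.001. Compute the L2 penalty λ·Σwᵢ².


‖w‖₂² = (-0.35)² + (1.84)² + (-1.85)² + (-2.83)² + (0.11)² + (0.98)² + (1.13)²
     = 0.1225 + 3.3856 + 3.4225 + 8.0089 + 0.0121 + 0.9604 + 1.2769
     = 17.1889
λ·‖w‖₂² = 0.001·17.1889 = 0.017189

0.017189


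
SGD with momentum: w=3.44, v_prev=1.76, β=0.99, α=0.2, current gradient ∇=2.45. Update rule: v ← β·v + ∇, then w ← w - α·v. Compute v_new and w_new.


v_new = 0.99·1.76 + 2.45 = 1.7424 + 2.45 = 4.1924
w_new = 3.44 - 0.2·4.1924 = 3.44 - 0.83848 = 2.60152

v_new=4.1924, w_new=2.60152


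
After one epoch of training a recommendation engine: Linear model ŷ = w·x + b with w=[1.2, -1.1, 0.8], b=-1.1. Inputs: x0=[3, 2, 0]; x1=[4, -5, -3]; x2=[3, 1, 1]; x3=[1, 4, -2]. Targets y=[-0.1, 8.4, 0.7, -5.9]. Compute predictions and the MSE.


ŷ0 = (1.2)·(3) + (-1.1)·(2) + (0.8)·(0) - 1.1 = 0.3
ŷ1 = (1.2)·(4) + (-1.1)·(-5) + (0.8)·(-3) - 1.1 = 6.8
ŷ2 = (1.2)·(3) + (-1.1)·(1) + (0.8)·(1) - 1.1 = 2.2
ŷ3 = (1.2)·(1) + (-1.1)·(4) + (0.8)·(-2) - 1.1 = -5.9
errors² = [0.16, 2.56, 2.25, 0.0]
MSE = 4.9700/4 = 1.2425

1.2425


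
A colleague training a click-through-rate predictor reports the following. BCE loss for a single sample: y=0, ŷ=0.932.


BCE = -[y·ln(p) + (1-y)·ln(1-p)]
= -0 - 1·ln(1-0.932)
= -ln(0.068) = 2.6882

2.6882


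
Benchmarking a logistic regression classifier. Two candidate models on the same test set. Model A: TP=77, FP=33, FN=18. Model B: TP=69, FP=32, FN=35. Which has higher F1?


Model A: P=77/110=0.7, R=77/95=0.8105, F1=2PR/(P+R)=2TP/(2TP+FP+FN)=154/205=0.7512
Model B: P=69/101=0.6832, R=69/104=0.6635, F1=2PR/(P+R)=2TP/(2TP+FP+FN)=138/205=0.6732
0.7512 > 0.6732 → Model A

Model A


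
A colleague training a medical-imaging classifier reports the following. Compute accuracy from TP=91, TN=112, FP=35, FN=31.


Accuracy = (TP+TN)/(TP+TN+FP+FN)
= (91+112)/(269)
= 203/269 = 75.46%

75.46%


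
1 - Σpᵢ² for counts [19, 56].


Probabilities: [19/75, 56/75] ≈ [0.2533, 0.7467]
Σpᵢ² = (361 + 3136)/75² = 3497/5625
Gini = 1 - Σpᵢ² = 1 - 3497/5625 = 0.3783

0.3783


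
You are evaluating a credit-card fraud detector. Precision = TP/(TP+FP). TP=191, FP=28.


Precision = TP/(TP+FP)
= 191/(191+28)
= 191/219 = 87.21%

87.21%


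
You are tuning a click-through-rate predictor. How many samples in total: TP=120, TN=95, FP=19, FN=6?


Total = TP + TN + FP + FN
= 120 + 95 + 19 + 6
= 240
(Predicted positive: 139, predicted negative: 101)

240


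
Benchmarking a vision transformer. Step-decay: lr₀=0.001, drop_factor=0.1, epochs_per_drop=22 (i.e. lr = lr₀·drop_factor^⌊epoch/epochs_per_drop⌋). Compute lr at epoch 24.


n_drops = ⌊24/22⌋ = 1
lr = 0.001·0.1^1 = 0.001·0.1 = 0.0001

0.0001


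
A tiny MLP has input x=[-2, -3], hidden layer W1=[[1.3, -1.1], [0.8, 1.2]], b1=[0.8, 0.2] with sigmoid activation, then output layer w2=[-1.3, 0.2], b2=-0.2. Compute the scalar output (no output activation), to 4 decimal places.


z1[0] = (1.3)·(-2) + (-1.1)·(-3) + 0.8 = 1.5
z1[1] = (0.8)·(-2) + (1.2)·(-3) + 0.2 = -5.0
h = sigmoid(z1) = [0.8176, 0.0067]
output = (-1.3)·(0.8176) + (0.2)·(0.0067) - 0.2 = -1.2615

-1.2615


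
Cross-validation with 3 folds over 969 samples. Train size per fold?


Fold size = 969/3 = 323
Training per fold = 969 - 323 = 646

646


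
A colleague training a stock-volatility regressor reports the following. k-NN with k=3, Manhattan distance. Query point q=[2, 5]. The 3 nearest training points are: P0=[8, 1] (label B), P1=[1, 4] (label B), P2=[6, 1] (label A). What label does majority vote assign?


d(q,P0) = 10  (label B)
d(q,P1) = 2  (label B)
d(q,P2) = 8  (label A)
Votes: A=1, B=2
Majority → B

B


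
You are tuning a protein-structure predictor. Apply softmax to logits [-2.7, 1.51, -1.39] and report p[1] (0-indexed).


Exponentials: e^-2.7=0.0672, e^1.51=4.5267, e^-1.39=0.2491
Sum = 4.843
Softmax = [0.0139, 0.9347, 0.0514]
p[1] = 4.5267/4.843 = 0.9347

0.9347


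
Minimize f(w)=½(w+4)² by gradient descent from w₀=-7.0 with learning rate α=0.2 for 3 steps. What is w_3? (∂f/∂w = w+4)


step 1: grad = -7+4 = -3; w = -7 - 0.2·(-3) = -6.4
step 2: grad = -6.4+4 = -2.4; w = -6.4 - 0.2·(-2.4) = -5.92
step 3: grad = -5.92+4 = -1.92; w = -5.92 - 0.2·(-1.92) = -5.536

-5.536


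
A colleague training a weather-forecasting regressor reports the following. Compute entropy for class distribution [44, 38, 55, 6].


Probabilities: [44/143, 38/143, 55/143, 6/143] ≈ [0.3077, 0.2657, 0.3846, 0.042]
H = -((44/143)·log₂(44/143) + (38/143)·log₂(38/143) + (55/143)·log₂(55/143) + (6/143)·log₂(6/143))
  = 1.7534 bits

1.7534 bits


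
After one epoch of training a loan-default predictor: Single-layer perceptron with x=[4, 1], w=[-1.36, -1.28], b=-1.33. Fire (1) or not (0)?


z = (4)·(-1.36) + (1)·(-1.28) - 1.33
  = -8.05
step(z) = 0 (z<0)

0


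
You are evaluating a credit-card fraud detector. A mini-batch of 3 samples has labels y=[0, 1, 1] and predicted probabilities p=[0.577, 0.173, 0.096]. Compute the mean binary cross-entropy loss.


L[0] = -ln(1-0.577) = -ln(0.423) = 0.8604
L[1] = -ln(0.173) = 1.7545
L[2] = -ln(0.096) = 2.3434
mean = (0.8604 + 1.7545 + 2.3434)/3 = 1.6528

1.6528


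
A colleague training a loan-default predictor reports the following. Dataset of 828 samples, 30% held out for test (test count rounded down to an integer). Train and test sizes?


Test = ⌊828·30/100⌋ = 248
Train = 828 - 248 = 580

Train: 580, Test: 248


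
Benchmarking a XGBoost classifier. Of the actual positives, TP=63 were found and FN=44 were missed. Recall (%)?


Recall = TP/(TP+FN)
= 63/(63+44)
= 63/107 = 58.88%

58.88%


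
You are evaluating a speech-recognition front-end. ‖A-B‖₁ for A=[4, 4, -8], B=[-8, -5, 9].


d = |4+ 8| + |4+ 5| + |-8-9|
  = 12 + 9 + 17
  = 38

38


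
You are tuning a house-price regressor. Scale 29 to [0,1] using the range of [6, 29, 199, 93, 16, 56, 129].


min=6, max=199
(29-6)/(199-6) = 23/193 = 0.1192

0.1192


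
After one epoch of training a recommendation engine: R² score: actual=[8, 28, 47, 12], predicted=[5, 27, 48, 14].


ȳ = 23.75
SS_res = Σ(y-ŷ)² = 15
SS_tot = Σ(y-ȳ)² = 944.75
R² = 1 - SS_res/SS_tot = 1 - 0.0159 = 0.9841

0.9841


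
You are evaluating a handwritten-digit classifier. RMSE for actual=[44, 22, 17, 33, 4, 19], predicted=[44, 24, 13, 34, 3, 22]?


MSE = 31/6 = 5.1667
RMSE = √(31/6) = 2.273

2.273


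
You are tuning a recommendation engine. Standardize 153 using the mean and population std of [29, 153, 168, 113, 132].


μ = 119, σ = 48.7073
z = (153 - 119)/48.7073 = 0.698

0.698


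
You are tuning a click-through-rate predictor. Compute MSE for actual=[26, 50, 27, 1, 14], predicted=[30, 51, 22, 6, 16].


Squared errors: (26-30)²=16, (50-51)²=1, (27-22)²=25, (1-6)²=25, (14-16)²=4
Sum = 71
MSE = 71/5 = 71/5

71/5


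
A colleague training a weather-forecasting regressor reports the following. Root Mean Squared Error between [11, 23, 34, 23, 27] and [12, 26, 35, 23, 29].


MSE = 15/5 = 3
RMSE = √(15/5) = 1.7321

1.7321


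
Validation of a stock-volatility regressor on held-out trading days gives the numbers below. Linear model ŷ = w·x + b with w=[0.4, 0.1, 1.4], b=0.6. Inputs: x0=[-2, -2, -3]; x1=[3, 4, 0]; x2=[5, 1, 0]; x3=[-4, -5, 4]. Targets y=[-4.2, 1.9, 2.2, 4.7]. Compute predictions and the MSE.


ŷ0 = (0.4)·(-2) + (0.1)·(-2) + (1.4)·(-3) + 0.6 = -4.6
ŷ1 = (0.4)·(3) + (0.1)·(4) + (1.4)·(0) + 0.6 = 2.2
ŷ2 = (0.4)·(5) + (0.1)·(1) + (1.4)·(0) + 0.6 = 2.7
ŷ3 = (0.4)·(-4) + (0.1)·(-5) + (1.4)·(4) + 0.6 = 4.1
errors² = [0.16, 0.09, 0.25, 0.36]
MSE = 0.8600/4 = 0.215

0.215


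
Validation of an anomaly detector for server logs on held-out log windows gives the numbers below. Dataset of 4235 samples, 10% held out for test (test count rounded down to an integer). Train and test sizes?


Test = ⌊4235·10/100⌋ = 423
Train = 4235 - 423 = 3812

Train: 3812, Test: 423


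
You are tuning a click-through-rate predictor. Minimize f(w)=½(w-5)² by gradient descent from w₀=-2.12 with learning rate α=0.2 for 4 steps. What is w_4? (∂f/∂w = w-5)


step 1: grad = -2.12-5 = -7.12; w = -2.12 - 0.2·(-7.12) = -0.696
step 2: grad = -0.696-5 = -5.696; w = -0.696 - 0.2·(-5.696) = 0.4432
step 3: grad = 0.4432-5 = -4.5568; w = 0.4432 - 0.2·(-4.5568) = 1.35456
step 4: grad = 1.35456-5 = -3.64544; w = 1.35456 - 0.2·(-3.64544) = 2.083648

2.083648


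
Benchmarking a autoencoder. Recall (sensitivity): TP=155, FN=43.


Recall = TP/(TP+FN)
= 155/(155+43)
= 155/198 = 78.28%

78.28%


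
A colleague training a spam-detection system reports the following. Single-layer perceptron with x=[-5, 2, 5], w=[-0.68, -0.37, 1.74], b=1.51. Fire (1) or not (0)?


z = (-5)·(-0.68) + (2)·(-0.37) + (5)·(1.74) + 1.51
  = 12.87
step(z) = 1 (z≥0)

1


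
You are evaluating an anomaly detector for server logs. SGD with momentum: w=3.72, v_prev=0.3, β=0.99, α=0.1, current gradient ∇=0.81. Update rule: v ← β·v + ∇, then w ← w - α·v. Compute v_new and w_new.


v_new = 0.99·0.3 + 0.81 = 0.297 + 0.81 = 1.107
w_new = 3.72 - 0.1·1.107 = 3.72 - 0.1107 = 3.6093

v_new=1.107, w_new=3.6093


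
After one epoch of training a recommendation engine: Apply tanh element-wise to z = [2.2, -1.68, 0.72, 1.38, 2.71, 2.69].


tanh(2.2) = 0.9757
tanh(-1.68) = -0.9329
tanh(0.72) = 0.6169
tanh(1.38) = 0.881
tanh(2.71) = 0.9912
tanh(2.69) = 0.9908
result = [0.9757, -0.9329, 0.6169, 0.881, 0.9912, 0.9908]

[0.9757, -0.9329, 0.6169, 0.881, 0.9912, 0.9908]


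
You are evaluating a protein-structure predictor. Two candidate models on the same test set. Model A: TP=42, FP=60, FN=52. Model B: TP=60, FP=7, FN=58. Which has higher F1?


Model A: P=42/102=0.4118, R=42/94=0.4468, F1=2PR/(P+R)=2TP/(2TP+FP+FN)=84/196=0.4286
Model B: P=60/67=0.8955, R=60/118=0.5085, F1=2PR/(P+R)=2TP/(2TP+FP+FN)=120/185=0.6486
0.4286 < 0.6486 → Model B

Model B


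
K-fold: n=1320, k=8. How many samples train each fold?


Fold size = 1320/8 = 165
Training per fold = 1320 - 165 = 1155

1155


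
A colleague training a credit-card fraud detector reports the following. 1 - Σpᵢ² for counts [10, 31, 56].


Probabilities: [10/97, 31/97, 56/97] ≈ [0.1031, 0.3196, 0.5773]
Σpᵢ² = (100 + 961 + 3136)/97² = 4197/9409
Gini = 1 - Σpᵢ² = 1 - 4197/9409 = 0.5539

0.5539


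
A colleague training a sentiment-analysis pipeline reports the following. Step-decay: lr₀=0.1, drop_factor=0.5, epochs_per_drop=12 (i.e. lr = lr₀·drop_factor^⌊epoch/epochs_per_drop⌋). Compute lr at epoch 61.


n_drops = ⌊61/12⌋ = 5
lr = 0.1·0.5^5 = 0.1·0.03125 = 0.003125

0.003125


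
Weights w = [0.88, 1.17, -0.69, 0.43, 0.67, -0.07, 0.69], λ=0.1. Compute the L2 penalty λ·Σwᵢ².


‖w‖₂² = (0.88)² + (1.17)² + (-0.69)² + (0.43)² + (0.67)² + (-0.07)² + (0.69)²
     = 0.7744 + 1.3689 + 0.4761 + 0.1849 + 0.4489 + 0.0049 + 0.4761
     = 3.7342
λ·‖w‖₂² = 0.1·3.7342 = 0.37342

0.37342


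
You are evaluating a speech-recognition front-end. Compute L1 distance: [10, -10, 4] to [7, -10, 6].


d = |10-7| + |-10+ 10| + |4-6|
  = 3 + 0 + 2
  = 5

5


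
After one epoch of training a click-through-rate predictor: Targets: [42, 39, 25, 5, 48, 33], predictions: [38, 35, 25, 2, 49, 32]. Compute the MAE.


Absolute errors: |42-38|=4, |39-35|=4, |25-25|=0, |5-2|=3, |48-49|=1, |33-32|=1
Sum = 13
MAE = 13/6 = 13/6

13/6


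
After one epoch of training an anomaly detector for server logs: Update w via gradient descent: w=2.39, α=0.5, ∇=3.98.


w_new = w - α·∇
= 2.39 - 0.5·3.98
= 2.39 - 1.99
= 0.4

0.4


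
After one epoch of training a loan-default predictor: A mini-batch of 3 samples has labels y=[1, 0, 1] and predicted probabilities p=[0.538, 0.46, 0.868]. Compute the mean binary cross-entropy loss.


L[0] = -ln(0.538) = 0.6199
L[1] = -ln(1-0.46) = -ln(0.54) = 0.6162
L[2] = -ln(0.868) = 0.1416
mean = (0.6199 + 0.6162 + 0.1416)/3 = 0.4592

0.4592


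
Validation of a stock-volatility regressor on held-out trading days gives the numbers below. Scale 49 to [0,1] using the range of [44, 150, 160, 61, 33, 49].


min=33, max=160
(49-33)/(160-33) = 16/127 = 0.126

0.126


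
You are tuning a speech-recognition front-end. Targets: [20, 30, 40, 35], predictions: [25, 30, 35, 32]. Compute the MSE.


Squared errors: (20-25)²=25, (30-30)²=0, (40-35)²=25, (35-32)²=9
Sum = 59
MSE = 59/4 = 59/4

59/4


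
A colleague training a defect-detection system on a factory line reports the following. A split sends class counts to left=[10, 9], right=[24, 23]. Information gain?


Parent = [34, 32], H_parent = 0.9993
H_left = 0.998 (n=19), H_right = 0.9997 (n=47)
H_children = (19/66)·0.998 + (47/66)·0.9997 = 0.9992
IG = 0.9993 - 0.9992 = 0.0001

0.0001


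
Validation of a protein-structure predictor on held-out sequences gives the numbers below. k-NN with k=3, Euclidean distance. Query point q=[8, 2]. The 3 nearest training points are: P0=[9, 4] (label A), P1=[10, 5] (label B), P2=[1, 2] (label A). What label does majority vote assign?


d(q,P0) = 2.2361  (label A)
d(q,P1) = 3.6056  (label B)
d(q,P2) = 7.0  (label A)
Votes: A=2, B=1
Majority → A

A


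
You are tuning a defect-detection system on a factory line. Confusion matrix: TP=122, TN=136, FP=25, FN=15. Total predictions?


Total = TP + TN + FP + FN
= 122 + 136 + 25 + 15
= 298
(Predicted positive: 147, predicted negative: 151)

298


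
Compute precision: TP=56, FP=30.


Precision = TP/(TP+FP)
= 56/(56+30)
= 56/86 = 65.12%

65.12%


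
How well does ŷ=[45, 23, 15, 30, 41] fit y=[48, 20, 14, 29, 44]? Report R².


ȳ = 31
SS_res = Σ(y-ŷ)² = 29
SS_tot = Σ(y-ȳ)² = 872
R² = 1 - SS_res/SS_tot = 1 - 0.0333 = 0.9667

0.9667


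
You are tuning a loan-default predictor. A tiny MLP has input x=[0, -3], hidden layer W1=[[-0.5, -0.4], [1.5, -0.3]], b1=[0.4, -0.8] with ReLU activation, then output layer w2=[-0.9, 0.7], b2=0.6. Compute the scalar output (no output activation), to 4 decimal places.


z1[0] = (-0.5)·(0) + (-0.4)·(-3) + 0.4 = 1.6
z1[1] = (1.5)·(0) + (-0.3)·(-3) - 0.8 = 0.1
h = ReLU(z1) = [1.6, 0.1]
output = (-0.9)·(1.6) + (0.7)·(0.1) + 0.6 = -0.77

-0.77


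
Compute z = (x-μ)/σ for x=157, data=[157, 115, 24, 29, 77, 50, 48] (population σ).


μ = 71.4286, σ = 45.2133
z = (157 - 71.4286)/45.2133 = 1.8926

1.8926


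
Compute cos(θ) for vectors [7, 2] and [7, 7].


A·B = 7·7 + 2·7 = 63
‖A‖ = √53 = 7.2801, ‖B‖ = √98 = 9.8995
cos = 63/(√53·√98) = 63/√5194 = 0.8742

0.8742


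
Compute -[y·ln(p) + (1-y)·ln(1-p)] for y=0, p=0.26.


BCE = -[y·ln(p) + (1-y)·ln(1-p)]
= -0 - 1·ln(1-0.26)
= -ln(0.74) = 0.3011

0.3011


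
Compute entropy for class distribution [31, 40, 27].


Probabilities: [31/98, 40/98, 27/98] ≈ [0.3163, 0.4082, 0.2755]
H = -((31/98)·log₂(31/98) + (40/98)·log₂(40/98) + (27/98)·log₂(27/98))
  = 1.5653 bits

1.5653 bits


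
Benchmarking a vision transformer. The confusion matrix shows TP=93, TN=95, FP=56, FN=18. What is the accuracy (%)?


Accuracy = (TP+TN)/(TP+TN+FP+FN)
= (93+95)/(262)
= 188/262 = 71.76%

71.76%


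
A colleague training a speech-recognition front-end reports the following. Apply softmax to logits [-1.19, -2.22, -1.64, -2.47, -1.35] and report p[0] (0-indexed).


Exponentials: e^-1.19=0.3042, e^-2.22=0.1086, e^-1.64=0.194, e^-2.47=0.0846, e^-1.35=0.2592
Sum = 0.9506
Softmax = [0.32, 0.1142, 0.2041, 0.089, 0.2727]
p[0] = 0.3042/0.9506 = 0.32

0.32


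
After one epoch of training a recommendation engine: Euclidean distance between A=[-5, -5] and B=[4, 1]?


d = √((-5-4)² + (-5-1)²)
  = √(81 + 36)
  = √117 = 10.8167

10.8167


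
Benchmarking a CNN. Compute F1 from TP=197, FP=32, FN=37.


Precision = 197/229 = 0.8603
Recall = 197/234 = 0.8419
F1 = 2·P·R/(P+R) = 2·TP/(2·TP+FP+FN) = 394/(394+32+37) = 394/463 = 0.851

0.851


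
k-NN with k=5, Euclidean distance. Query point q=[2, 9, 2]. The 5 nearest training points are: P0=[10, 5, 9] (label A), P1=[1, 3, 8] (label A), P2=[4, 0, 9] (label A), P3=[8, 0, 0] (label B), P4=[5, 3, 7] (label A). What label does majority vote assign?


d(q,P0) = 11.3578  (label A)
d(q,P1) = 8.544  (label A)
d(q,P2) = 11.5758  (label A)
d(q,P3) = 11.0  (label B)
d(q,P4) = 8.3666  (label A)
Votes: A=4, B=1
Majority → A

A


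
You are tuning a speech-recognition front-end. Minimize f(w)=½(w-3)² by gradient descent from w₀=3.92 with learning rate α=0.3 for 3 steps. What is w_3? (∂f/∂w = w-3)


step 1: grad = 3.92-3 = 0.92; w = 3.92 - 0.3·(0.92) = 3.644
step 2: grad = 3.644-3 = 0.644; w = 3.644 - 0.3·(0.644) = 3.4508
step 3: grad = 3.4508-3 = 0.4508; w = 3.4508 - 0.3·(0.4508) = 3.31556

3.31556


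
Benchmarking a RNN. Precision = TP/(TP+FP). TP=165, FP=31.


Precision = TP/(TP+FP)
= 165/(165+31)
= 165/196 = 84.18%

84.18%


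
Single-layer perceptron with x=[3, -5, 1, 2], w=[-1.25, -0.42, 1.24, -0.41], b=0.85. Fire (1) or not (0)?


z = (3)·(-1.25) + (-5)·(-0.42) + (1)·(1.24) + (2)·(-0.41) + 0.85
  = -0.38
step(z) = 0 (z<0)

0


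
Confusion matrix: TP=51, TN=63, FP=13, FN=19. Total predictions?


Total = TP + TN + FP + FN
= 51 + 63 + 13 + 19
= 146
(Predicted positive: 64, predicted negative: 82)

146


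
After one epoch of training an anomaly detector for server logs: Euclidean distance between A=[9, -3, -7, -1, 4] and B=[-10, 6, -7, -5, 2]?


d = √((9+ 10)² + (-3-6)² + (-7+ 7)² + (-1+ 5)² + (4-2)²)
  = √(361 + 81 + 0 + 16 + 4)
  = √462 = 21.4942

21.4942


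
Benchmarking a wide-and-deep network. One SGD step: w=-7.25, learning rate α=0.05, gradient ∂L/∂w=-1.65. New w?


w_new = w - α·∇
= -7.25 - 0.05·-1.65
= -7.25 + 0.0825
= -7.1675

-7.1675


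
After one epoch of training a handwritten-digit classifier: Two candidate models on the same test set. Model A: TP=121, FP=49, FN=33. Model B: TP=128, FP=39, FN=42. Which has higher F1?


Model A: P=121/170=0.7118, R=121/154=0.7857, F1=2PR/(P+R)=2TP/(2TP+FP+FN)=242/324=0.7469
Model B: P=128/167=0.7665, R=128/170=0.7529, F1=2PR/(P+R)=2TP/(2TP+FP+FN)=256/337=0.7596
0.7469 < 0.7596 → Model B

Model B


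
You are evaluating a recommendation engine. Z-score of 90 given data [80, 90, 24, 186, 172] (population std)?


μ = 110.4, σ = 60.5231
z = (90 - 110.4)/60.5231 = -0.3371

-0.3371


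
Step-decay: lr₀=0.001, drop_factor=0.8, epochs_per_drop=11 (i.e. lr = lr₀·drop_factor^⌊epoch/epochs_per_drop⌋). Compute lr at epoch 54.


n_drops = ⌊54/11⌋ = 4
lr = 0.001·0.8^4 = 0.001·0.4096 = 0.0004096

0.0004096


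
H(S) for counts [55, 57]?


Probabilities: [55/112, 57/112] ≈ [0.4911, 0.5089]
H = -((55/112)·log₂(55/112) + (57/112)·log₂(57/112))
  = 0.9998 bits

0.9998 bits


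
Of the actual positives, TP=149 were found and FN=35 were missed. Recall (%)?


Recall = TP/(TP+FN)
= 149/(149+35)
= 149/184 = 80.98%

80.98%


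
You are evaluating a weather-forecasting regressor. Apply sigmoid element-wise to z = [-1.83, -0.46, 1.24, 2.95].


σ(-1.83) = 1/(1+e^1.83) = 0.1382
σ(-0.46) = 1/(1+e^0.46) = 0.387
σ(1.24) = 1/(1+e^-1.24) = 0.7756
σ(2.95) = 1/(1+e^-2.95) = 0.9503
result = [0.1382, 0.387, 0.7756, 0.9503]

[0.1382, 0.387, 0.7756, 0.9503]


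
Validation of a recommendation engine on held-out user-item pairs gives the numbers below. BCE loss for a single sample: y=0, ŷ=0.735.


BCE = -[y·ln(p) + (1-y)·ln(1-p)]
= -0 - 1·ln(1-0.735)
= -ln(0.265) = 1.328

1.328


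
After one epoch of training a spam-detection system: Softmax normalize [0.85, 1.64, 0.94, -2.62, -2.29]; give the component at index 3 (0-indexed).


Exponentials: e^0.85=2.3396, e^1.64=5.1552, e^0.94=2.56, e^-2.62=0.0728, e^-2.29=0.1013
Sum = 10.2289
Softmax = [0.2287, 0.504, 0.2503, 0.0071, 0.0099]
p[3] = 0.0728/10.2289 = 0.0071

0.0071


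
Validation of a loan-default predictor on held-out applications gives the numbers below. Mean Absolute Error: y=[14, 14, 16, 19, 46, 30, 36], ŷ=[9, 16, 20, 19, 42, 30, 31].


Absolute errors: |14-9|=5, |14-16|=2, |16-20|=4, |19-19|=0, |46-42|=4, |30-30|=0, |36-31|=5
Sum = 20
MAE = 20/7 = 20/7

20/7


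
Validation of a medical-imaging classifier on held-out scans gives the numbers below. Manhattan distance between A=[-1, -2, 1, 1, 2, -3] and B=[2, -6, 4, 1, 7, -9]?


d = |-1-2| + |-2+ 6| + |1-4| + |1-1| + |2-7| + |-3+ 9|
  = 3 + 4 + 3 + 0 + 5 + 6
  = 21

21


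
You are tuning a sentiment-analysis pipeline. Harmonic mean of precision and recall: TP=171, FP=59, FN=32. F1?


Precision = 171/230 = 0.7435
Recall = 171/203 = 0.8424
F1 = 2·P·R/(P+R) = 2·TP/(2·TP+FP+FN) = 342/(342+59+32) = 342/433 = 0.7898

0.7898


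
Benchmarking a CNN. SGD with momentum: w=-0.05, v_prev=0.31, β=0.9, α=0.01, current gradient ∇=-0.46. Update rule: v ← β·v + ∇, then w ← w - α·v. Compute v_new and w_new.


v_new = 0.9·0.31 - 0.46 = 0.279 - 0.46 = -0.181
w_new = -0.05 - 0.01·-0.181 = -0.05 + 0.00181 = -0.04819

v_new=-0.181, w_new=-0.04819


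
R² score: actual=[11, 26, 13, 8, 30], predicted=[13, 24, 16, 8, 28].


ȳ = 17.6
SS_res = Σ(y-ŷ)² = 21
SS_tot = Σ(y-ȳ)² = 381.2
R² = 1 - SS_res/SS_tot = 1 - 0.0551 = 0.9449

0.9449


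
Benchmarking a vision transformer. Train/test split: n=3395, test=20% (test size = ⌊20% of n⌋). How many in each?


Test = ⌊3395·20/100⌋ = 679
Train = 3395 - 679 = 2716

Train: 2716, Test: 679


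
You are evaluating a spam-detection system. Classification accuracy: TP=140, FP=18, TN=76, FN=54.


Accuracy = (TP+TN)/(TP+TN+FP+FN)
= (140+76)/(288)
= 216/288 = 75.0%

75.0%


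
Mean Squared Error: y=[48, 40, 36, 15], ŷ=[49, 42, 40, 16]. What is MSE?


Squared errors: (48-49)²=1, (40-42)²=4, (36-40)²=16, (15-16)²=1
Sum = 22
MSE = 22/4 = 11/2

11/2


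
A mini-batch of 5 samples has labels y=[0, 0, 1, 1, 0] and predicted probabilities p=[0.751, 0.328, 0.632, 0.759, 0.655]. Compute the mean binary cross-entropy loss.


L[0] = -ln(1-0.751) = -ln(0.249) = 1.3903
L[1] = -ln(1-0.328) = -ln(0.672) = 0.3975
L[2] = -ln(0.632) = 0.4589
L[3] = -ln(0.759) = 0.2758
L[4] = -ln(1-0.655) = -ln(0.345) = 1.0642
mean = (1.3903 + 0.3975 + 0.4589 + 0.2758 + 1.0642)/5 = 0.7173

0.7173


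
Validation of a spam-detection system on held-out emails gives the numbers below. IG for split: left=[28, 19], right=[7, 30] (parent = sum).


Parent = [35, 49], H_parent = 0.9799
H_left = 0.9734 (n=47), H_right = 0.6998 (n=37)
H_children = (47/84)·0.9734 + (37/84)·0.6998 = 0.8529
IG = 0.9799 - 0.8529 = 0.127

0.127


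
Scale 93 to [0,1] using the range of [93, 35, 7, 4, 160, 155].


min=4, max=160
(93-4)/(160-4) = 89/156 = 0.5705

0.5705


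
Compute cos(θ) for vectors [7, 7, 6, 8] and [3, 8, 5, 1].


A·B = 7·3 + 7·8 + 6·5 + 8·1 = 115
‖A‖ = √198 = 14.0712, ‖B‖ = √99 = 9.9499
cos = 115/(√198·√99) = 115/√19602 = 0.8214

0.8214


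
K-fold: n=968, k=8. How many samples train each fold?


Fold size = 968/8 = 121
Training per fold = 968 - 121 = 847

847


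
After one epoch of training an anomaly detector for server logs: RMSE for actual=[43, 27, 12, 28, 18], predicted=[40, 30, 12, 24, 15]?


MSE = 43/5 = 8.6
RMSE = √(43/5) = 2.9326

2.9326


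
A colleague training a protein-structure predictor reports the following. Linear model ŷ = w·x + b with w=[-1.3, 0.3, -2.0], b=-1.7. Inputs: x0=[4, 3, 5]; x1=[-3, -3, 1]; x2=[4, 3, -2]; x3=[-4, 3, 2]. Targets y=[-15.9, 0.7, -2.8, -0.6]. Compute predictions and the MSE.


ŷ0 = (-1.3)·(4) + (0.3)·(3) + (-2.0)·(5) - 1.7 = -16.0
ŷ1 = (-1.3)·(-3) + (0.3)·(-3) + (-2.0)·(1) - 1.7 = -0.7
ŷ2 = (-1.3)·(4) + (0.3)·(3) + (-2.0)·(-2) - 1.7 = -2.0
ŷ3 = (-1.3)·(-4) + (0.3)·(3) + (-2.0)·(2) - 1.7 = 0.4
errors² = [0.01, 1.96, 0.64, 1.0]
MSE = 3.6100/4 = 0.9025

0.9025


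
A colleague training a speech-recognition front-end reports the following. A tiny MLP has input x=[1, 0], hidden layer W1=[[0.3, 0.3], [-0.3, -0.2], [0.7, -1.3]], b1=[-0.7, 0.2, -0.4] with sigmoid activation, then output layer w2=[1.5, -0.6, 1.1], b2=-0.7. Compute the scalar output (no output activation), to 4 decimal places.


z1[0] = (0.3)·(1) + (0.3)·(0) - 0.7 = -0.4
z1[1] = (-0.3)·(1) + (-0.2)·(0) + 0.2 = -0.1
z1[2] = (0.7)·(1) + (-1.3)·(0) - 0.4 = 0.3
h = sigmoid(z1) = [0.4013, 0.475, 0.5744]
output = (1.5)·(0.4013) + (-0.6)·(0.475) + (1.1)·(0.5744) - 0.7 = 0.2488

0.2488


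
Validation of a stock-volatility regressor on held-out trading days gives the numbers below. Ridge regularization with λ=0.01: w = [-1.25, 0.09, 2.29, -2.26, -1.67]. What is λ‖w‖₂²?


‖w‖₂² = (-1.25)² + (0.09)² + (2.29)² + (-2.26)² + (-1.67)²
     = 1.5625 + 0.0081 + 5.2441 + 5.1076 + 2.7889
     = 14.7112
λ·‖w‖₂² = 0.01·14.7112 = 0.147112

0.147112


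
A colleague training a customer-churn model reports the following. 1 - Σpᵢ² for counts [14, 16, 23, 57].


Probabilities: [14/110, 16/110, 23/110, 57/110] ≈ [0.1273, 0.1455, 0.2091, 0.5182]
Σpᵢ² = (196 + 256 + 529 + 3249)/110² = 4230/12100
Gini = 1 - Σpᵢ² = 1 - 4230/12100 = 0.6504

0.6504


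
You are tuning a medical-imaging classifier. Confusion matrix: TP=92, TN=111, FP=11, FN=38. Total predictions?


Total = TP + TN + FP + FN
= 92 + 111 + 11 + 38
= 252
(Predicted positive: 103, predicted negative: 149)

252


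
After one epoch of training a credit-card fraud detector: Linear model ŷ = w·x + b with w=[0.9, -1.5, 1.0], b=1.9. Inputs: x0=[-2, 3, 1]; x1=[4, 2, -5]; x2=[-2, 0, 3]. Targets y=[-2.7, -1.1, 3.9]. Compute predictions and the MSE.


ŷ0 = (0.9)·(-2) + (-1.5)·(3) + (1.0)·(1) + 1.9 = -3.4
ŷ1 = (0.9)·(4) + (-1.5)·(2) + (1.0)·(-5) + 1.9 = -2.5
ŷ2 = (0.9)·(-2) + (-1.5)·(0) + (1.0)·(3) + 1.9 = 3.1
errors² = [0.49, 1.96, 0.64]
MSE = 3.0900/3 = 1.03

1.03


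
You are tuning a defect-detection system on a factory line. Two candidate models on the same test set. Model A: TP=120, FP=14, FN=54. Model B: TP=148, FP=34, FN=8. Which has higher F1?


Model A: P=120/134=0.8955, R=120/174=0.6897, F1=2PR/(P+R)=2TP/(2TP+FP+FN)=240/308=0.7792
Model B: P=148/182=0.8132, R=148/156=0.9487, F1=2PR/(P+R)=2TP/(2TP+FP+FN)=296/338=0.8757
0.7792 < 0.8757 → Model B

Model B


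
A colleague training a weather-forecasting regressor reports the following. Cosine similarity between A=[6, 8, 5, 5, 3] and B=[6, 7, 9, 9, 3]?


A·B = 6·6 + 8·7 + 5·9 + 5·9 + 3·3 = 191
‖A‖ = √159 = 12.6095, ‖B‖ = √256 = 16
cos = 191/(√159·√256) = 191/√40704 = 0.9467

0.9467


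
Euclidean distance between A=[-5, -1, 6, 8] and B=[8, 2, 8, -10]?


d = √((-5-8)² + (-1-2)² + (6-8)² + (8+ 10)²)
  = √(169 + 9 + 4 + 324)
  = √506 = 22.4944

22.4944


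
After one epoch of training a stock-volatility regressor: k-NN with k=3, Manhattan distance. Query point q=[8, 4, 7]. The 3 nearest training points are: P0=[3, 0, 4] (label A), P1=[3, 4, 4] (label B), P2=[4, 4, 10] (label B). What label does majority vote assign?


d(q,P0) = 12  (label A)
d(q,P1) = 8  (label B)
d(q,P2) = 7  (label B)
Votes: A=1, B=2
Majority → B

B


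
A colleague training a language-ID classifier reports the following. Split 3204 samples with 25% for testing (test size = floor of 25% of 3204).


Test = ⌊3204·25/100⌋ = 801
Train = 3204 - 801 = 2403

Train: 2403, Test: 801


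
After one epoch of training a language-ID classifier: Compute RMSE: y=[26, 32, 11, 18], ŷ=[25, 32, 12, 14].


MSE = 18/4 = 4.5
RMSE = √(18/4) = 2.1213

2.1213


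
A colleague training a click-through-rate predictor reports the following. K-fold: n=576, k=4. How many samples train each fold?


Fold size = 576/4 = 144
Training per fold = 576 - 144 = 432

432


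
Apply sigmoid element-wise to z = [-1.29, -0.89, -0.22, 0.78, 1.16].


σ(-1.29) = 1/(1+e^1.29) = 0.2159
σ(-0.89) = 1/(1+e^0.89) = 0.2911
σ(-0.22) = 1/(1+e^0.22) = 0.4452
σ(0.78) = 1/(1+e^-0.78) = 0.6857
σ(1.16) = 1/(1+e^-1.16) = 0.7613
result = [0.2159, 0.2911, 0.4452, 0.6857, 0.7613]

[0.2159, 0.2911, 0.4452, 0.6857, 0.7613]


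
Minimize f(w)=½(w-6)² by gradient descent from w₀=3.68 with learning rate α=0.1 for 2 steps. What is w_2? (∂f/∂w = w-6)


step 1: grad = 3.68-6 = -2.32; w = 3.68 - 0.1·(-2.32) = 3.912
step 2: grad = 3.912-6 = -2.088; w = 3.912 - 0.1·(-2.088) = 4.1208

4.1208


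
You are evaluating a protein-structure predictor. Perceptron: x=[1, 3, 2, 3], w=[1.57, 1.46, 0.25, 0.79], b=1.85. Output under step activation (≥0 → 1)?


z = (1)·(1.57) + (3)·(1.46) + (2)·(0.25) + (3)·(0.79) + 1.85
  = 10.67
step(z) = 1 (z≥0)

1


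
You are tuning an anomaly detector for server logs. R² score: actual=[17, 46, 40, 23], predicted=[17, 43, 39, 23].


ȳ = 31.5
SS_res = Σ(y-ŷ)² = 10
SS_tot = Σ(y-ȳ)² = 565
R² = 1 - SS_res/SS_tot = 1 - 0.0177 = 0.9823

0.9823


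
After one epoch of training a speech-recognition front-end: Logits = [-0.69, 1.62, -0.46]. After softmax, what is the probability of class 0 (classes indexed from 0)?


Exponentials: e^-0.69=0.5016, e^1.62=5.0531, e^-0.46=0.6313
Sum = 6.186
Softmax = [0.0811, 0.8169, 0.1021]
p[0] = 0.5016/6.186 = 0.0811

0.0811


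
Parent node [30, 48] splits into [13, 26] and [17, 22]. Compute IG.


Parent = [30, 48], H_parent = 0.9612
H_left = 0.9183 (n=39), H_right = 0.9881 (n=39)
H_children = (39/78)·0.9183 + (39/78)·0.9881 = 0.9532
IG = 0.9612 - 0.9532 = 0.008

0.008


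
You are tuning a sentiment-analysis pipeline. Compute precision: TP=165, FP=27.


Precision = TP/(TP+FP)
= 165/(165+27)
= 165/192 = 85.94%

85.94%


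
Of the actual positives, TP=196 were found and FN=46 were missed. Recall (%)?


Recall = TP/(TP+FN)
= 196/(196+46)
= 196/242 = 80.99%

80.99%


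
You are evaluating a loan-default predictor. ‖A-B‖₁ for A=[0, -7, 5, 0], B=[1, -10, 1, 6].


d = |0-1| + |-7+ 10| + |5-1| + |0-6|
  = 1 + 3 + 4 + 6
  = 14

14


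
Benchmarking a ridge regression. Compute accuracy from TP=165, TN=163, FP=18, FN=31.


Accuracy = (TP+TN)/(TP+TN+FP+FN)
= (165+163)/(377)
= 328/377 = 87.0%

87.0%


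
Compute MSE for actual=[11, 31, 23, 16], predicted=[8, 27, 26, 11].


Squared errors: (11-8)²=9, (31-27)²=16, (23-26)²=9, (16-11)²=25
Sum = 59
MSE = 59/4 = 59/4

59/4


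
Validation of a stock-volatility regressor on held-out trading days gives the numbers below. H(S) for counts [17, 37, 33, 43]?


Probabilities: [17/130, 37/130, 33/130, 43/130] ≈ [0.1308, 0.2846, 0.2538, 0.3308]
H = -((17/130)·log₂(17/130) + (37/130)·log₂(37/130) + (33/130)·log₂(33/130) + (43/130)·log₂(43/130))
  = 1.9298 bits

1.9298 bits


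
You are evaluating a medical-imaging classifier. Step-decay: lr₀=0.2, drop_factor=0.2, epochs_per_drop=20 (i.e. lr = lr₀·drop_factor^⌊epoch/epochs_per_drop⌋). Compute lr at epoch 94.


n_drops = ⌊94/20⌋ = 4
lr = 0.2·0.2^4 = 0.2·0.0016 = 0.00032

0.00032


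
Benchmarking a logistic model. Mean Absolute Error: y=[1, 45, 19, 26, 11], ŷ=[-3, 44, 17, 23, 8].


Absolute errors: |1+ 3|=4, |45-44|=1, |19-17|=2, |26-23|=3, |11-8|=3
Sum = 13
MAE = 13/5 = 13/5

13/5


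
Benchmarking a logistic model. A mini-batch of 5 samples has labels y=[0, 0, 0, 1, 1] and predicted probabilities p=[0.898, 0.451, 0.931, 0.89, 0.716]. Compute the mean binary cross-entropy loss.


L[0] = -ln(1-0.898) = -ln(0.102) = 2.2828
L[1] = -ln(1-0.451) = -ln(0.549) = 0.5997
L[2] = -ln(1-0.931) = -ln(0.069) = 2.6736
L[3] = -ln(0.89) = 0.1165
L[4] = -ln(0.716) = 0.3341
mean = (2.2828 + 0.5997 + 2.6736 + 0.1165 + 0.3341)/5 = 1.2013

1.2013


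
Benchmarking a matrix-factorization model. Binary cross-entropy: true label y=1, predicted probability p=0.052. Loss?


BCE = -[y·ln(p) + (1-y)·ln(1-p)]
= -1·ln(0.052) - 0
= -ln(0.052) = 2.9565

2.9565


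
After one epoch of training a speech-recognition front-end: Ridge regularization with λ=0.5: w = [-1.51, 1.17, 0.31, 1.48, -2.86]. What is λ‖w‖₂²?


‖w‖₂² = (-1.51)² + (1.17)² + (0.31)² + (1.48)² + (-2.86)²
     = 2.2801 + 1.3689 + 0.0961 + 2.1904 + 8.1796
     = 14.1151
λ·‖w‖₂² = 0.5·14.1151 = 7.05755

7.05755


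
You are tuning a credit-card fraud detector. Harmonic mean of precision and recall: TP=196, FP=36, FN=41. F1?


Precision = 196/232 = 0.8448
Recall = 196/237 = 0.827
F1 = 2·P·R/(P+R) = 2·TP/(2·TP+FP+FN) = 392/(392+36+41) = 392/469 = 0.8358

0.8358


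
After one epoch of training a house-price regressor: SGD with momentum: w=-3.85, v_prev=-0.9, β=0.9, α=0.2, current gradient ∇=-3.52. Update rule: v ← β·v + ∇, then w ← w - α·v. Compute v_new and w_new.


v_new = 0.9·-0.9 - 3.52 = -0.81 - 3.52 = -4.33
w_new = -3.85 - 0.2·-4.33 = -3.85 + 0.866 = -2.984

v_new=-4.33, w_new=-2.984


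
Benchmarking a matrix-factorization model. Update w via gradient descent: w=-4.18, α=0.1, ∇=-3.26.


w_new = w - α·∇
= -4.18 - 0.1·-3.26
= -4.18 + 0.326
= -3.854

-3.854


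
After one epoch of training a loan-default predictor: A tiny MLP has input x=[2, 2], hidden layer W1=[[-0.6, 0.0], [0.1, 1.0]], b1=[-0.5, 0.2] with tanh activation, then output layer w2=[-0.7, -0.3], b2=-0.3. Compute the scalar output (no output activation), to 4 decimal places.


z1[0] = (-0.6)·(2) + (0.0)·(2) - 0.5 = -1.7
z1[1] = (0.1)·(2) + (1.0)·(2) + 0.2 = 2.4
h = tanh(z1) = [-0.9354, 0.9837]
output = (-0.7)·(-0.9354) + (-0.3)·(0.9837) - 0.3 = 0.0597

0.0597


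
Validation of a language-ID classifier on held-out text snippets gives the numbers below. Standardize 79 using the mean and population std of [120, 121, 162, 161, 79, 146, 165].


μ = 136.2857, σ = 29.2072
z = (79 - 136.2857)/29.2072 = -1.9614

-1.9614


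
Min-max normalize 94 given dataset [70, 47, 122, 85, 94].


min=47, max=122
(94-47)/(122-47) = 47/75 = 0.6267

0.6267


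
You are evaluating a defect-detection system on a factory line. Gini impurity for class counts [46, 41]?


Probabilities: [46/87, 41/87] ≈ [0.5287, 0.4713]
Σpᵢ² = (2116 + 1681)/87² = 3797/7569
Gini = 1 - Σpᵢ² = 1 - 3797/7569 = 0.4983

0.4983


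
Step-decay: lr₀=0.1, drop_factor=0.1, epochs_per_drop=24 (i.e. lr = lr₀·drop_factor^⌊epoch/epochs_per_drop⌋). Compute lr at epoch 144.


n_drops = ⌊144/24⌋ = 6
lr = 0.1·0.1^6 = 0.1·0.000001 = 0.0000001

0.0000001


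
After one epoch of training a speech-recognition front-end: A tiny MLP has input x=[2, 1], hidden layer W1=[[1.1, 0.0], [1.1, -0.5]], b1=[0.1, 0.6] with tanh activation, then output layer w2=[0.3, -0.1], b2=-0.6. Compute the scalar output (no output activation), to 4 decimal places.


z1[0] = (1.1)·(2) + (0.0)·(1) + 0.1 = 2.3
z1[1] = (1.1)·(2) + (-0.5)·(1) + 0.6 = 2.3
h = tanh(z1) = [0.9801, 0.9801]
output = (0.3)·(0.9801) + (-0.1)·(0.9801) - 0.6 = -0.404

-0.404


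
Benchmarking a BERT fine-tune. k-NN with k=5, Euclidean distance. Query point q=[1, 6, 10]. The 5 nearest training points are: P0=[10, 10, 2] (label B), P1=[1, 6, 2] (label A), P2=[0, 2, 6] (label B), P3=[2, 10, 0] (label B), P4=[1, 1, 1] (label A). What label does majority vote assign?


d(q,P0) = 12.6886  (label B)
d(q,P1) = 8.0  (label A)
d(q,P2) = 5.7446  (label B)
d(q,P3) = 10.8167  (label B)
d(q,P4) = 10.2956  (label A)
Votes: A=2, B=3
Majority → B

B


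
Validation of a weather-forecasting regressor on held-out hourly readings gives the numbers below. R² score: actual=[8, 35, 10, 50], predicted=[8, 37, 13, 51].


ȳ = 25.75
SS_res = Σ(y-ŷ)² = 14
SS_tot = Σ(y-ȳ)² = 1236.75
R² = 1 - SS_res/SS_tot = 1 - 0.0113 = 0.9887

0.9887


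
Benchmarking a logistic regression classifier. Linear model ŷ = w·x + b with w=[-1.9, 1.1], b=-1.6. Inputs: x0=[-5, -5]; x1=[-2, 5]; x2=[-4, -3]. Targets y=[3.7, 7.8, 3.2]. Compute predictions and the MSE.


ŷ0 = (-1.9)·(-5) + (1.1)·(-5) - 1.6 = 2.4
ŷ1 = (-1.9)·(-2) + (1.1)·(5) - 1.6 = 7.7
ŷ2 = (-1.9)·(-4) + (1.1)·(-3) - 1.6 = 2.7
errors² = [1.69, 0.01, 0.25]
MSE = 1.9500/3 = 0.65

0.65


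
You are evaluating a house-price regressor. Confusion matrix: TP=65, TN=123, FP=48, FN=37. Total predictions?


Total = TP + TN + FP + FN
= 65 + 123 + 48 + 37
= 273
(Predicted positive: 113, predicted negative: 160)

273


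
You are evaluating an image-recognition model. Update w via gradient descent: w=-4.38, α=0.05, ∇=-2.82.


w_new = w - α·∇
= -4.38 - 0.05·-2.82
= -4.38 + 0.141
= -4.239

-4.239


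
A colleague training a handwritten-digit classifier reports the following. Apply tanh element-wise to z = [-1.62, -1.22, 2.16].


tanh(-1.62) = -0.9246
tanh(-1.22) = -0.8397
tanh(2.16) = 0.9737
result = [-0.9246, -0.8397, 0.9737]

[-0.9246, -0.8397, 0.9737]


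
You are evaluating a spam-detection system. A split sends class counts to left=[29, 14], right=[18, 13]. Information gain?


Parent = [47, 27], H_parent = 0.9466
H_left = 0.9103 (n=43), H_right = 0.9812 (n=31)
H_children = (43/74)·0.9103 + (31/74)·0.9812 = 0.94
IG = 0.9466 - 0.94 = 0.0066

0.0066


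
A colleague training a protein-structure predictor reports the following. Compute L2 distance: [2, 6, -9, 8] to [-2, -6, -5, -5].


d = √((2+ 2)² + (6+ 6)² + (-9+ 5)² + (8+ 5)²)
  = √(16 + 144 + 16 + 169)
  = √345 = 18.5742

18.5742


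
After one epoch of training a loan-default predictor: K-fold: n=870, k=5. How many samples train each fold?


Fold size = 870/5 = 174
Training per fold = 870 - 174 = 696

696


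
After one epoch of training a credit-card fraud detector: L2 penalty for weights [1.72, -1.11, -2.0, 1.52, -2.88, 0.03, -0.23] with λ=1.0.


‖w‖₂² = (1.72)² + (-1.11)² + (-2.0)² + (1.52)² + (-2.88)² + (0.03)² + (-0.23)²
     = 2.9584 + 1.2321 + 4 + 2.3104 + 8.2944 + 0.0009 + 0.0529
     = 18.8491
λ·‖w‖₂² = 1.0·18.8491 = 18.8491

18.8491
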